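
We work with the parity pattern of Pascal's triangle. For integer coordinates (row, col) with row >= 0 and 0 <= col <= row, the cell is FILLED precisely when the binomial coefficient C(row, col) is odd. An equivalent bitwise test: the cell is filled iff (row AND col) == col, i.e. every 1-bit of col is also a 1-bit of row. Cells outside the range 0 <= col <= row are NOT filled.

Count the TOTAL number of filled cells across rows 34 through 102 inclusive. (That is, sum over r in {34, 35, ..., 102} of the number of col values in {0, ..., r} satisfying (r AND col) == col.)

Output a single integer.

r34=100010 pc2: +4 =4
r35=100011 pc3: +8 =12
r36=100100 pc2: +4 =16
r37=100101 pc3: +8 =24
r38=100110 pc3: +8 =32
r39=100111 pc4: +16 =48
r40=101000 pc2: +4 =52
r41=101001 pc3: +8 =60
r42=101010 pc3: +8 =68
r43=101011 pc4: +16 =84
r44=101100 pc3: +8 =92
r45=101101 pc4: +16 =108
r46=101110 pc4: +16 =124
r47=101111 pc5: +32 =156
r48=110000 pc2: +4 =160
r49=110001 pc3: +8 =168
r50=110010 pc3: +8 =176
r51=110011 pc4: +16 =192
r52=110100 pc3: +8 =200
r53=110101 pc4: +16 =216
r54=110110 pc4: +16 =232
r55=110111 pc5: +32 =264
r56=111000 pc3: +8 =272
r57=111001 pc4: +16 =288
r58=111010 pc4: +16 =304
r59=111011 pc5: +32 =336
r60=111100 pc4: +16 =352
r61=111101 pc5: +32 =384
r62=111110 pc5: +32 =416
r63=111111 pc6: +64 =480
r64=1000000 pc1: +2 =482
r65=1000001 pc2: +4 =486
r66=1000010 pc2: +4 =490
r67=1000011 pc3: +8 =498
r68=1000100 pc2: +4 =502
r69=1000101 pc3: +8 =510
r70=1000110 pc3: +8 =518
r71=1000111 pc4: +16 =534
r72=1001000 pc2: +4 =538
r73=1001001 pc3: +8 =546
r74=1001010 pc3: +8 =554
r75=1001011 pc4: +16 =570
r76=1001100 pc3: +8 =578
r77=1001101 pc4: +16 =594
r78=1001110 pc4: +16 =610
r79=1001111 pc5: +32 =642
r80=1010000 pc2: +4 =646
r81=1010001 pc3: +8 =654
r82=1010010 pc3: +8 =662
r83=1010011 pc4: +16 =678
r84=1010100 pc3: +8 =686
r85=1010101 pc4: +16 =702
r86=1010110 pc4: +16 =718
r87=1010111 pc5: +32 =750
r88=1011000 pc3: +8 =758
r89=1011001 pc4: +16 =774
r90=1011010 pc4: +16 =790
r91=1011011 pc5: +32 =822
r92=1011100 pc4: +16 =838
r93=1011101 pc5: +32 =870
r94=1011110 pc5: +32 =902
r95=1011111 pc6: +64 =966
r96=1100000 pc2: +4 =970
r97=1100001 pc3: +8 =978
r98=1100010 pc3: +8 =986
r99=1100011 pc4: +16 =1002
r100=1100100 pc3: +8 =1010
r101=1100101 pc4: +16 =1026
r102=1100110 pc4: +16 =1042

Answer: 1042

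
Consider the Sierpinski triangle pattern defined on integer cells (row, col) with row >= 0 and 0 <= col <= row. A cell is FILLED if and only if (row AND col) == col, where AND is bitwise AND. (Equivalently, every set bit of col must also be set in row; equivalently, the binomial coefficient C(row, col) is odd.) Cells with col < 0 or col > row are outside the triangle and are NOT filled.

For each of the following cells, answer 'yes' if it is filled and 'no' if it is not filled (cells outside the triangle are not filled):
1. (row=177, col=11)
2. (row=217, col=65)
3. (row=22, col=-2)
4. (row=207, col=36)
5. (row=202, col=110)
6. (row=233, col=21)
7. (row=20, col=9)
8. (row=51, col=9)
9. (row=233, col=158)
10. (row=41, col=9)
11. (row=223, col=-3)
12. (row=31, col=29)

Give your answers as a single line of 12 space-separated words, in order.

(177,11): row=0b10110001, col=0b1011, row AND col = 0b1 = 1; 1 != 11 -> empty
(217,65): row=0b11011001, col=0b1000001, row AND col = 0b1000001 = 65; 65 == 65 -> filled
(22,-2): col outside [0, 22] -> not filled
(207,36): row=0b11001111, col=0b100100, row AND col = 0b100 = 4; 4 != 36 -> empty
(202,110): row=0b11001010, col=0b1101110, row AND col = 0b1001010 = 74; 74 != 110 -> empty
(233,21): row=0b11101001, col=0b10101, row AND col = 0b1 = 1; 1 != 21 -> empty
(20,9): row=0b10100, col=0b1001, row AND col = 0b0 = 0; 0 != 9 -> empty
(51,9): row=0b110011, col=0b1001, row AND col = 0b1 = 1; 1 != 9 -> empty
(233,158): row=0b11101001, col=0b10011110, row AND col = 0b10001000 = 136; 136 != 158 -> empty
(41,9): row=0b101001, col=0b1001, row AND col = 0b1001 = 9; 9 == 9 -> filled
(223,-3): col outside [0, 223] -> not filled
(31,29): row=0b11111, col=0b11101, row AND col = 0b11101 = 29; 29 == 29 -> filled

Answer: no yes no no no no no no no yes no yes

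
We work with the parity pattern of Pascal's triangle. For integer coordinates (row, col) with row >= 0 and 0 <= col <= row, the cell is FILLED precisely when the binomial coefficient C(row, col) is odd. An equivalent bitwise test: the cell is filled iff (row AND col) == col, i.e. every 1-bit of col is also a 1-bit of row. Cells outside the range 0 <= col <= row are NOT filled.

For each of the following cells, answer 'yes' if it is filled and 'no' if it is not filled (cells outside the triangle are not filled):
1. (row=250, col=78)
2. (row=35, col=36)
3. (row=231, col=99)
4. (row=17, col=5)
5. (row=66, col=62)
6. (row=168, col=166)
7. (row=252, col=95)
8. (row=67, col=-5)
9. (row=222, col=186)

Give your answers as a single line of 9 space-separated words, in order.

(250,78): row=0b11111010, col=0b1001110, row AND col = 0b1001010 = 74; 74 != 78 -> empty
(35,36): col outside [0, 35] -> not filled
(231,99): row=0b11100111, col=0b1100011, row AND col = 0b1100011 = 99; 99 == 99 -> filled
(17,5): row=0b10001, col=0b101, row AND col = 0b1 = 1; 1 != 5 -> empty
(66,62): row=0b1000010, col=0b111110, row AND col = 0b10 = 2; 2 != 62 -> empty
(168,166): row=0b10101000, col=0b10100110, row AND col = 0b10100000 = 160; 160 != 166 -> empty
(252,95): row=0b11111100, col=0b1011111, row AND col = 0b1011100 = 92; 92 != 95 -> empty
(67,-5): col outside [0, 67] -> not filled
(222,186): row=0b11011110, col=0b10111010, row AND col = 0b10011010 = 154; 154 != 186 -> empty

Answer: no no yes no no no no no no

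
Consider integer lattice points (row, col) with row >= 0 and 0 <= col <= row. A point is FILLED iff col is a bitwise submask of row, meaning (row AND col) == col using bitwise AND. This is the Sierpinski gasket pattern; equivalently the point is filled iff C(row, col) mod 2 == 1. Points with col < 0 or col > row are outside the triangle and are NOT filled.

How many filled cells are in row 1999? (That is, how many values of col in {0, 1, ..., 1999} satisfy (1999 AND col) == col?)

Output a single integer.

1999 in binary = 11111001111
popcount(1999) = number of 1-bits in 11111001111 = 9
A col c satisfies (1999 AND c) == c iff every set bit of c is also set in 1999; each of the 9 set bits of 1999 can independently be on or off in c.
count = 2^9 = 512

Answer: 512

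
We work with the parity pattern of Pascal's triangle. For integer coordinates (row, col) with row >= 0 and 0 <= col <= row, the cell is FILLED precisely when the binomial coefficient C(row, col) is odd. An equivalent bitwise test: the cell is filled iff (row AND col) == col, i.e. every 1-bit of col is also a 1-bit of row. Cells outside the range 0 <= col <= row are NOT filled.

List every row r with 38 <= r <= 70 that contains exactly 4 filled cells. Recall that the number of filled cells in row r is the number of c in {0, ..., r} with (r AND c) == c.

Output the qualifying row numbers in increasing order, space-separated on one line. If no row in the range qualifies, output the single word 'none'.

Row r has 2^popcount(r) filled cells, so we need popcount(r) = log2(4) = 2.
Scan r = 38..70 and keep those with exactly 2 one-bits:
r=38=100110 popcount=3 -> skip
r=39=100111 popcount=4 -> skip
r=40=101000 popcount=2 -> KEEP
r=41=101001 popcount=3 -> skip
r=42=101010 popcount=3 -> skip
r=43=101011 popcount=4 -> skip
r=44=101100 popcount=3 -> skip
r=45=101101 popcount=4 -> skip
r=46=101110 popcount=4 -> skip
r=47=101111 popcount=5 -> skip
r=48=110000 popcount=2 -> KEEP
r=49=110001 popcount=3 -> skip
r=50=110010 popcount=3 -> skip
r=51=110011 popcount=4 -> skip
r=52=110100 popcount=3 -> skip
r=53=110101 popcount=4 -> skip
r=54=110110 popcount=4 -> skip
r=55=110111 popcount=5 -> skip
r=56=111000 popcount=3 -> skip
r=57=111001 popcount=4 -> skip
r=58=111010 popcount=4 -> skip
r=59=111011 popcount=5 -> skip
r=60=111100 popcount=4 -> skip
r=61=111101 popcount=5 -> skip
r=62=111110 popcount=5 -> skip
r=63=111111 popcount=6 -> skip
r=64=1000000 popcount=1 -> skip
r=65=1000001 popcount=2 -> KEEP
r=66=1000010 popcount=2 -> KEEP
r=67=1000011 popcount=3 -> skip
r=68=1000100 popcount=2 -> KEEP
r=69=1000101 popcount=3 -> skip
r=70=1000110 popcount=3 -> skip
Kept rows: 40 48 65 66 68

Answer: 40 48 65 66 68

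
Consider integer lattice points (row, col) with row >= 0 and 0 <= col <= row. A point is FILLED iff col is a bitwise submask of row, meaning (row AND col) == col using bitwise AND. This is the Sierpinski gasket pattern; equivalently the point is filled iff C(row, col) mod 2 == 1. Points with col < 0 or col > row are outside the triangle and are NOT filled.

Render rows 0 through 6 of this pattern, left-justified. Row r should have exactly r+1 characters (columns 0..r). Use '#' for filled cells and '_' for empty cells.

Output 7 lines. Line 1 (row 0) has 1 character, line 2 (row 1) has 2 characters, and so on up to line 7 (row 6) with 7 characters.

Answer: #
##
#_#
####
#___#
##__##
#_#_#_#

Derivation:
r0=0: #
r1=1: ##
r2=10: #_#
r3=11: ####
r4=100: #___#
r5=101: ##__##
r6=110: #_#_#_#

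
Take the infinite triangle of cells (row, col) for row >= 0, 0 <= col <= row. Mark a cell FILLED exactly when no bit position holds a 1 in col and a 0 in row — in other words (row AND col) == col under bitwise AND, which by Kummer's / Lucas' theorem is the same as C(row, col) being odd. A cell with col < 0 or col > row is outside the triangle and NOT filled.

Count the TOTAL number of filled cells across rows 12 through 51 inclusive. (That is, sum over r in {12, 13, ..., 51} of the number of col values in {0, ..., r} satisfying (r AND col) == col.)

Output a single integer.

Answer: 396

Derivation:
r12=1100 pc2: +4 =4
r13=1101 pc3: +8 =12
r14=1110 pc3: +8 =20
r15=1111 pc4: +16 =36
r16=10000 pc1: +2 =38
r17=10001 pc2: +4 =42
r18=10010 pc2: +4 =46
r19=10011 pc3: +8 =54
r20=10100 pc2: +4 =58
r21=10101 pc3: +8 =66
r22=10110 pc3: +8 =74
r23=10111 pc4: +16 =90
r24=11000 pc2: +4 =94
r25=11001 pc3: +8 =102
r26=11010 pc3: +8 =110
r27=11011 pc4: +16 =126
r28=11100 pc3: +8 =134
r29=11101 pc4: +16 =150
r30=11110 pc4: +16 =166
r31=11111 pc5: +32 =198
r32=100000 pc1: +2 =200
r33=100001 pc2: +4 =204
r34=100010 pc2: +4 =208
r35=100011 pc3: +8 =216
r36=100100 pc2: +4 =220
r37=100101 pc3: +8 =228
r38=100110 pc3: +8 =236
r39=100111 pc4: +16 =252
r40=101000 pc2: +4 =256
r41=101001 pc3: +8 =264
r42=101010 pc3: +8 =272
r43=101011 pc4: +16 =288
r44=101100 pc3: +8 =296
r45=101101 pc4: +16 =312
r46=101110 pc4: +16 =328
r47=101111 pc5: +32 =360
r48=110000 pc2: +4 =364
r49=110001 pc3: +8 =372
r50=110010 pc3: +8 =380
r51=110011 pc4: +16 =396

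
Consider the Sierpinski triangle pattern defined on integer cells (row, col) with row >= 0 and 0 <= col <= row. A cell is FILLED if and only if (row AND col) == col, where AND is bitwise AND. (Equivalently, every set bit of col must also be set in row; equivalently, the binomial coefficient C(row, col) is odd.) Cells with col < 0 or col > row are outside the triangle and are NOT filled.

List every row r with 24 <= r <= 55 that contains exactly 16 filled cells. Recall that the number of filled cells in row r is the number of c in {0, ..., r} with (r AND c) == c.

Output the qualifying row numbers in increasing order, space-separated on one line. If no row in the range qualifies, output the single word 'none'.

Answer: 27 29 30 39 43 45 46 51 53 54

Derivation:
Row r has 2^popcount(r) filled cells, so we need popcount(r) = log2(16) = 4.
Scan r = 24..55 and keep those with exactly 4 one-bits:
r=24=11000 popcount=2 -> skip
r=25=11001 popcount=3 -> skip
r=26=11010 popcount=3 -> skip
r=27=11011 popcount=4 -> KEEP
r=28=11100 popcount=3 -> skip
r=29=11101 popcount=4 -> KEEP
r=30=11110 popcount=4 -> KEEP
r=31=11111 popcount=5 -> skip
r=32=100000 popcount=1 -> skip
r=33=100001 popcount=2 -> skip
r=34=100010 popcount=2 -> skip
r=35=100011 popcount=3 -> skip
r=36=100100 popcount=2 -> skip
r=37=100101 popcount=3 -> skip
r=38=100110 popcount=3 -> skip
r=39=100111 popcount=4 -> KEEP
r=40=101000 popcount=2 -> skip
r=41=101001 popcount=3 -> skip
r=42=101010 popcount=3 -> skip
r=43=101011 popcount=4 -> KEEP
r=44=101100 popcount=3 -> skip
r=45=101101 popcount=4 -> KEEP
r=46=101110 popcount=4 -> KEEP
r=47=101111 popcount=5 -> skip
r=48=110000 popcount=2 -> skip
r=49=110001 popcount=3 -> skip
r=50=110010 popcount=3 -> skip
r=51=110011 popcount=4 -> KEEP
r=52=110100 popcount=3 -> skip
r=53=110101 popcount=4 -> KEEP
r=54=110110 popcount=4 -> KEEP
r=55=110111 popcount=5 -> skip
Kept rows: 27 29 30 39 43 45 46 51 53 54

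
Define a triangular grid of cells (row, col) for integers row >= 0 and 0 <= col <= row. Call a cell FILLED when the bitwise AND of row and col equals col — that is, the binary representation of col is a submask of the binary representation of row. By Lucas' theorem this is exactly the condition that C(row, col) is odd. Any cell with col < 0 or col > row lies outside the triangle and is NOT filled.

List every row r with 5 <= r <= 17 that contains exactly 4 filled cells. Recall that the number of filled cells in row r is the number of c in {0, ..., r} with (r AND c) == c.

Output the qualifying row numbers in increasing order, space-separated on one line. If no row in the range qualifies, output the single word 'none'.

Row r has 2^popcount(r) filled cells, so we need popcount(r) = log2(4) = 2.
Scan r = 5..17 and keep those with exactly 2 one-bits:
r=5=101 popcount=2 -> KEEP
r=6=110 popcount=2 -> KEEP
r=7=111 popcount=3 -> skip
r=8=1000 popcount=1 -> skip
r=9=1001 popcount=2 -> KEEP
r=10=1010 popcount=2 -> KEEP
r=11=1011 popcount=3 -> skip
r=12=1100 popcount=2 -> KEEP
r=13=1101 popcount=3 -> skip
r=14=1110 popcount=3 -> skip
r=15=1111 popcount=4 -> skip
r=16=10000 popcount=1 -> skip
r=17=10001 popcount=2 -> KEEP
Kept rows: 5 6 9 10 12 17

Answer: 5 6 9 10 12 17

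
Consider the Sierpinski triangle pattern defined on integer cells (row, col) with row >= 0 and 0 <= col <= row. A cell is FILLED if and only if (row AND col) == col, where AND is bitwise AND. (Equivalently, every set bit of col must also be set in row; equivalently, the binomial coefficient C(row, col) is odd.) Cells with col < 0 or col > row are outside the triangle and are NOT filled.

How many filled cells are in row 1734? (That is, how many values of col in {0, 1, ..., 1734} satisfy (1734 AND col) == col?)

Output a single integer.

1734 in binary = 11011000110
popcount(1734) = number of 1-bits in 11011000110 = 6
A col c satisfies (1734 AND c) == c iff every set bit of c is also set in 1734; each of the 6 set bits of 1734 can independently be on or off in c.
count = 2^6 = 64

Answer: 64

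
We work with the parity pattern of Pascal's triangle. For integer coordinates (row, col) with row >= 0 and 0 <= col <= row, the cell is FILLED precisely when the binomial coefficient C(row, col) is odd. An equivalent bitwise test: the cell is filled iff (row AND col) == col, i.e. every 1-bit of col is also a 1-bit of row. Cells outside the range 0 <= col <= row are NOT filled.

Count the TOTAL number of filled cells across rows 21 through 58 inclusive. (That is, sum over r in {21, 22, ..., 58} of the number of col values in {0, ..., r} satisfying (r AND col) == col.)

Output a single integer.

r21=10101 pc3: +8 =8
r22=10110 pc3: +8 =16
r23=10111 pc4: +16 =32
r24=11000 pc2: +4 =36
r25=11001 pc3: +8 =44
r26=11010 pc3: +8 =52
r27=11011 pc4: +16 =68
r28=11100 pc3: +8 =76
r29=11101 pc4: +16 =92
r30=11110 pc4: +16 =108
r31=11111 pc5: +32 =140
r32=100000 pc1: +2 =142
r33=100001 pc2: +4 =146
r34=100010 pc2: +4 =150
r35=100011 pc3: +8 =158
r36=100100 pc2: +4 =162
r37=100101 pc3: +8 =170
r38=100110 pc3: +8 =178
r39=100111 pc4: +16 =194
r40=101000 pc2: +4 =198
r41=101001 pc3: +8 =206
r42=101010 pc3: +8 =214
r43=101011 pc4: +16 =230
r44=101100 pc3: +8 =238
r45=101101 pc4: +16 =254
r46=101110 pc4: +16 =270
r47=101111 pc5: +32 =302
r48=110000 pc2: +4 =306
r49=110001 pc3: +8 =314
r50=110010 pc3: +8 =322
r51=110011 pc4: +16 =338
r52=110100 pc3: +8 =346
r53=110101 pc4: +16 =362
r54=110110 pc4: +16 =378
r55=110111 pc5: +32 =410
r56=111000 pc3: +8 =418
r57=111001 pc4: +16 =434
r58=111010 pc4: +16 =450

Answer: 450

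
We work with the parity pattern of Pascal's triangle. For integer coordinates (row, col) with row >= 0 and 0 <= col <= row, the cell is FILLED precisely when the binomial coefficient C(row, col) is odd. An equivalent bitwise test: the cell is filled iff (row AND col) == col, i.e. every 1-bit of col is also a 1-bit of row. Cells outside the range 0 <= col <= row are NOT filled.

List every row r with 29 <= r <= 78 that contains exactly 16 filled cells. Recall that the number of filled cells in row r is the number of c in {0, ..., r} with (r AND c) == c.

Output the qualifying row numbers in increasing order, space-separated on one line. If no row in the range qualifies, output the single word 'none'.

Answer: 29 30 39 43 45 46 51 53 54 57 58 60 71 75 77 78

Derivation:
Row r has 2^popcount(r) filled cells, so we need popcount(r) = log2(16) = 4.
Scan r = 29..78 and keep those with exactly 4 one-bits:
r=29=11101 popcount=4 -> KEEP
r=30=11110 popcount=4 -> KEEP
r=31=11111 popcount=5 -> skip
r=32=100000 popcount=1 -> skip
r=33=100001 popcount=2 -> skip
r=34=100010 popcount=2 -> skip
r=35=100011 popcount=3 -> skip
r=36=100100 popcount=2 -> skip
r=37=100101 popcount=3 -> skip
r=38=100110 popcount=3 -> skip
r=39=100111 popcount=4 -> KEEP
r=40=101000 popcount=2 -> skip
r=41=101001 popcount=3 -> skip
r=42=101010 popcount=3 -> skip
r=43=101011 popcount=4 -> KEEP
r=44=101100 popcount=3 -> skip
r=45=101101 popcount=4 -> KEEP
r=46=101110 popcount=4 -> KEEP
r=47=101111 popcount=5 -> skip
r=48=110000 popcount=2 -> skip
r=49=110001 popcount=3 -> skip
r=50=110010 popcount=3 -> skip
r=51=110011 popcount=4 -> KEEP
r=52=110100 popcount=3 -> skip
r=53=110101 popcount=4 -> KEEP
r=54=110110 popcount=4 -> KEEP
r=55=110111 popcount=5 -> skip
r=56=111000 popcount=3 -> skip
r=57=111001 popcount=4 -> KEEP
r=58=111010 popcount=4 -> KEEP
r=59=111011 popcount=5 -> skip
r=60=111100 popcount=4 -> KEEP
r=61=111101 popcount=5 -> skip
r=62=111110 popcount=5 -> skip
r=63=111111 popcount=6 -> skip
r=64=1000000 popcount=1 -> skip
r=65=1000001 popcount=2 -> skip
r=66=1000010 popcount=2 -> skip
r=67=1000011 popcount=3 -> skip
r=68=1000100 popcount=2 -> skip
r=69=1000101 popcount=3 -> skip
r=70=1000110 popcount=3 -> skip
r=71=1000111 popcount=4 -> KEEP
r=72=1001000 popcount=2 -> skip
r=73=1001001 popcount=3 -> skip
r=74=1001010 popcount=3 -> skip
r=75=1001011 popcount=4 -> KEEP
r=76=1001100 popcount=3 -> skip
r=77=1001101 popcount=4 -> KEEP
r=78=1001110 popcount=4 -> KEEP
Kept rows: 29 30 39 43 45 46 51 53 54 57 58 60 71 75 77 78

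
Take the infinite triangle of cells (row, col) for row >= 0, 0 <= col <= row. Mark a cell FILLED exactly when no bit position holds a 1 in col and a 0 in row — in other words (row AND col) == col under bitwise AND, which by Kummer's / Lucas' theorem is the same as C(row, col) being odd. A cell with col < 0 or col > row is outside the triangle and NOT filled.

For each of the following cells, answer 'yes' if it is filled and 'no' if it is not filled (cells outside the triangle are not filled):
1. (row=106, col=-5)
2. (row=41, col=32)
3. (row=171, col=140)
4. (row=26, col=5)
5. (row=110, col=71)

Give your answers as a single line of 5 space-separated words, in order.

(106,-5): col outside [0, 106] -> not filled
(41,32): row=0b101001, col=0b100000, row AND col = 0b100000 = 32; 32 == 32 -> filled
(171,140): row=0b10101011, col=0b10001100, row AND col = 0b10001000 = 136; 136 != 140 -> empty
(26,5): row=0b11010, col=0b101, row AND col = 0b0 = 0; 0 != 5 -> empty
(110,71): row=0b1101110, col=0b1000111, row AND col = 0b1000110 = 70; 70 != 71 -> empty

Answer: no yes no no no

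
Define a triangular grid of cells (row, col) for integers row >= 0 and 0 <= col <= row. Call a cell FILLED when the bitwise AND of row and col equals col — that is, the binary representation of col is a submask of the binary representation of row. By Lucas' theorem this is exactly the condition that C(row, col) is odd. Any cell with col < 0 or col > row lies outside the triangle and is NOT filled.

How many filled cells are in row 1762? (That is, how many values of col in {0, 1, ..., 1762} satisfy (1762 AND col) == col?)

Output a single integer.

Answer: 64

Derivation:
1762 in binary = 11011100010
popcount(1762) = number of 1-bits in 11011100010 = 6
A col c satisfies (1762 AND c) == c iff every set bit of c is also set in 1762; each of the 6 set bits of 1762 can independently be on or off in c.
count = 2^6 = 64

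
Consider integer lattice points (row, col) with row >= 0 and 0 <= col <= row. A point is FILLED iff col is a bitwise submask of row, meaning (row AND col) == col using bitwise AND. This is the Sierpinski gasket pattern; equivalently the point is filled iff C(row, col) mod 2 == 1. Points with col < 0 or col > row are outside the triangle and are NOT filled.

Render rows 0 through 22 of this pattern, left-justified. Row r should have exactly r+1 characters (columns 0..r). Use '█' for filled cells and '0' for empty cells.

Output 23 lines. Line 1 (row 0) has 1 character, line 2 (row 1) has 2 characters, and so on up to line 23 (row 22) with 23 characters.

Answer: █
██
█0█
████
█000█
██00██
█0█0█0█
████████
█0000000█
██000000██
█0█00000█0█
████0000████
█000█000█000█
██00██00██00██
█0█0█0█0█0█0█0█
████████████████
█000000000000000█
██00000000000000██
█0█0000000000000█0█
████000000000000████
█000█00000000000█000█
██00██0000000000██00██
█0█0█0█000000000█0█0█0█

Derivation:
r0=0: █
r1=1: ██
r2=10: █0█
r3=11: ████
r4=100: █000█
r5=101: ██00██
r6=110: █0█0█0█
r7=111: ████████
r8=1000: █0000000█
r9=1001: ██000000██
r10=1010: █0█00000█0█
r11=1011: ████0000████
r12=1100: █000█000█000█
r13=1101: ██00██00██00██
r14=1110: █0█0█0█0█0█0█0█
r15=1111: ████████████████
r16=10000: █000000000000000█
r17=10001: ██00000000000000██
r18=10010: █0█0000000000000█0█
r19=10011: ████000000000000████
r20=10100: █000█00000000000█000█
r21=10101: ██00██0000000000██00██
r22=10110: █0█0█0█000000000█0█0█0█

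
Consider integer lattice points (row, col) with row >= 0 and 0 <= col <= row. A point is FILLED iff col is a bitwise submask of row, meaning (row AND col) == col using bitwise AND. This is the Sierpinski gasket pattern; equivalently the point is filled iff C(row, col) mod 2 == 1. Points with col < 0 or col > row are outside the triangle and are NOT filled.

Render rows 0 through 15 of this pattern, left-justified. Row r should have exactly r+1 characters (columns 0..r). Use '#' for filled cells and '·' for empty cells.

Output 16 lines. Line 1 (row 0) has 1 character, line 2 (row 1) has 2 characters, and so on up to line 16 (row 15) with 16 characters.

Answer: #
##
#·#
####
#···#
##··##
#·#·#·#
########
#·······#
##······##
#·#·····#·#
####····####
#···#···#···#
##··##··##··##
#·#·#·#·#·#·#·#
################

Derivation:
r0=0: #
r1=1: ##
r2=10: #·#
r3=11: ####
r4=100: #···#
r5=101: ##··##
r6=110: #·#·#·#
r7=111: ########
r8=1000: #·······#
r9=1001: ##······##
r10=1010: #·#·····#·#
r11=1011: ####····####
r12=1100: #···#···#···#
r13=1101: ##··##··##··##
r14=1110: #·#·#·#·#·#·#·#
r15=1111: ################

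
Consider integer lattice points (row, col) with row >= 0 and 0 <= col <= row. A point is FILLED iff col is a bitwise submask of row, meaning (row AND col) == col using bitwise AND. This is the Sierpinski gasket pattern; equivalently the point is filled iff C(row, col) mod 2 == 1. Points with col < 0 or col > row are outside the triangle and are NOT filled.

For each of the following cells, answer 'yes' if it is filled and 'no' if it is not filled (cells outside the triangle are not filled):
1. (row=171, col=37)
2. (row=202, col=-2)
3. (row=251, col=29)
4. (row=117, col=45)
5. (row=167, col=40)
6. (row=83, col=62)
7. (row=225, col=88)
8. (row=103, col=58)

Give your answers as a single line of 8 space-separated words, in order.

(171,37): row=0b10101011, col=0b100101, row AND col = 0b100001 = 33; 33 != 37 -> empty
(202,-2): col outside [0, 202] -> not filled
(251,29): row=0b11111011, col=0b11101, row AND col = 0b11001 = 25; 25 != 29 -> empty
(117,45): row=0b1110101, col=0b101101, row AND col = 0b100101 = 37; 37 != 45 -> empty
(167,40): row=0b10100111, col=0b101000, row AND col = 0b100000 = 32; 32 != 40 -> empty
(83,62): row=0b1010011, col=0b111110, row AND col = 0b10010 = 18; 18 != 62 -> empty
(225,88): row=0b11100001, col=0b1011000, row AND col = 0b1000000 = 64; 64 != 88 -> empty
(103,58): row=0b1100111, col=0b111010, row AND col = 0b100010 = 34; 34 != 58 -> empty

Answer: no no no no no no no no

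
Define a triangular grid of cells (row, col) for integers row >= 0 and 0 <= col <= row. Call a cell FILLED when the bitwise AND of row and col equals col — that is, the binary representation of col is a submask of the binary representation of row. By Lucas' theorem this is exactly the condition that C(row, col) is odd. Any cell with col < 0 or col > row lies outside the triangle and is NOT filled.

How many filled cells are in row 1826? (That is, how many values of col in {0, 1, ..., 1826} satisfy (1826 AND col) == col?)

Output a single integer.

1826 in binary = 11100100010
popcount(1826) = number of 1-bits in 11100100010 = 5
A col c satisfies (1826 AND c) == c iff every set bit of c is also set in 1826; each of the 5 set bits of 1826 can independently be on or off in c.
count = 2^5 = 32

Answer: 32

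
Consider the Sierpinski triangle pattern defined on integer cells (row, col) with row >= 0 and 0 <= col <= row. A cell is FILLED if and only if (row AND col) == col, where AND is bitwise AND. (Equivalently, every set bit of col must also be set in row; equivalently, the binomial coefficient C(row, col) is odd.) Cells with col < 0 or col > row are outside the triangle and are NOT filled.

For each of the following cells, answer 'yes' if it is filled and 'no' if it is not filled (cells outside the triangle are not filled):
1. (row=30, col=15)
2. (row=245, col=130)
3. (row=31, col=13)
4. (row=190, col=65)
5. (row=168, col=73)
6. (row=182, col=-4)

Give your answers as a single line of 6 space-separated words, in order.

(30,15): row=0b11110, col=0b1111, row AND col = 0b1110 = 14; 14 != 15 -> empty
(245,130): row=0b11110101, col=0b10000010, row AND col = 0b10000000 = 128; 128 != 130 -> empty
(31,13): row=0b11111, col=0b1101, row AND col = 0b1101 = 13; 13 == 13 -> filled
(190,65): row=0b10111110, col=0b1000001, row AND col = 0b0 = 0; 0 != 65 -> empty
(168,73): row=0b10101000, col=0b1001001, row AND col = 0b1000 = 8; 8 != 73 -> empty
(182,-4): col outside [0, 182] -> not filled

Answer: no no yes no no no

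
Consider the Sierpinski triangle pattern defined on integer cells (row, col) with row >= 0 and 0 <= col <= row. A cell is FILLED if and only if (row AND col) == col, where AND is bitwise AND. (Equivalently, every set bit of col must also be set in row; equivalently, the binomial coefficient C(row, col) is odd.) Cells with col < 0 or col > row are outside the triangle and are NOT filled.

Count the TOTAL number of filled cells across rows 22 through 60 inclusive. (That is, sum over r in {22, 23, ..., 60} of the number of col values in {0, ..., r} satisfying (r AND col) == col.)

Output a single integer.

Answer: 490

Derivation:
r22=10110 pc3: +8 =8
r23=10111 pc4: +16 =24
r24=11000 pc2: +4 =28
r25=11001 pc3: +8 =36
r26=11010 pc3: +8 =44
r27=11011 pc4: +16 =60
r28=11100 pc3: +8 =68
r29=11101 pc4: +16 =84
r30=11110 pc4: +16 =100
r31=11111 pc5: +32 =132
r32=100000 pc1: +2 =134
r33=100001 pc2: +4 =138
r34=100010 pc2: +4 =142
r35=100011 pc3: +8 =150
r36=100100 pc2: +4 =154
r37=100101 pc3: +8 =162
r38=100110 pc3: +8 =170
r39=100111 pc4: +16 =186
r40=101000 pc2: +4 =190
r41=101001 pc3: +8 =198
r42=101010 pc3: +8 =206
r43=101011 pc4: +16 =222
r44=101100 pc3: +8 =230
r45=101101 pc4: +16 =246
r46=101110 pc4: +16 =262
r47=101111 pc5: +32 =294
r48=110000 pc2: +4 =298
r49=110001 pc3: +8 =306
r50=110010 pc3: +8 =314
r51=110011 pc4: +16 =330
r52=110100 pc3: +8 =338
r53=110101 pc4: +16 =354
r54=110110 pc4: +16 =370
r55=110111 pc5: +32 =402
r56=111000 pc3: +8 =410
r57=111001 pc4: +16 =426
r58=111010 pc4: +16 =442
r59=111011 pc5: +32 =474
r60=111100 pc4: +16 =490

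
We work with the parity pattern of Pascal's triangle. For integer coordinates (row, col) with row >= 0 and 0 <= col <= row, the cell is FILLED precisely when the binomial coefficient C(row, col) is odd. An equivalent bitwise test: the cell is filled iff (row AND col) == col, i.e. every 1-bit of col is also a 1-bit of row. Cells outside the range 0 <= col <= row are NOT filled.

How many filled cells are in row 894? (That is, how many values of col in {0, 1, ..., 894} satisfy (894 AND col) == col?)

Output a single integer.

894 in binary = 1101111110
popcount(894) = number of 1-bits in 1101111110 = 8
A col c satisfies (894 AND c) == c iff every set bit of c is also set in 894; each of the 8 set bits of 894 can independently be on or off in c.
count = 2^8 = 256

Answer: 256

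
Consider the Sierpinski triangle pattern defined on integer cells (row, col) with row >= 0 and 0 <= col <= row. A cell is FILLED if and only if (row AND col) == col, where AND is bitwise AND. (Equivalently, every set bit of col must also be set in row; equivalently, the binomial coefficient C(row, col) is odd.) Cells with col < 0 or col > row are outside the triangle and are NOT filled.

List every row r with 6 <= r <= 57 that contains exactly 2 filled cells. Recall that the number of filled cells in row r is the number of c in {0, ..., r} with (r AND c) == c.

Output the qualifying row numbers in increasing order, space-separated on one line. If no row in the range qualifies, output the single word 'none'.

Row r has 2^popcount(r) filled cells, so we need popcount(r) = log2(2) = 1.
Scan r = 6..57 and keep those with exactly 1 one-bits:
r=6=110 popcount=2 -> skip
r=7=111 popcount=3 -> skip
r=8=1000 popcount=1 -> KEEP
r=9=1001 popcount=2 -> skip
r=10=1010 popcount=2 -> skip
r=11=1011 popcount=3 -> skip
r=12=1100 popcount=2 -> skip
r=13=1101 popcount=3 -> skip
r=14=1110 popcount=3 -> skip
r=15=1111 popcount=4 -> skip
r=16=10000 popcount=1 -> KEEP
r=17=10001 popcount=2 -> skip
r=18=10010 popcount=2 -> skip
r=19=10011 popcount=3 -> skip
r=20=10100 popcount=2 -> skip
r=21=10101 popcount=3 -> skip
r=22=10110 popcount=3 -> skip
r=23=10111 popcount=4 -> skip
r=24=11000 popcount=2 -> skip
r=25=11001 popcount=3 -> skip
r=26=11010 popcount=3 -> skip
r=27=11011 popcount=4 -> skip
r=28=11100 popcount=3 -> skip
r=29=11101 popcount=4 -> skip
r=30=11110 popcount=4 -> skip
r=31=11111 popcount=5 -> skip
r=32=100000 popcount=1 -> KEEP
r=33=100001 popcount=2 -> skip
r=34=100010 popcount=2 -> skip
r=35=100011 popcount=3 -> skip
r=36=100100 popcount=2 -> skip
r=37=100101 popcount=3 -> skip
r=38=100110 popcount=3 -> skip
r=39=100111 popcount=4 -> skip
r=40=101000 popcount=2 -> skip
r=41=101001 popcount=3 -> skip
r=42=101010 popcount=3 -> skip
r=43=101011 popcount=4 -> skip
r=44=101100 popcount=3 -> skip
r=45=101101 popcount=4 -> skip
r=46=101110 popcount=4 -> skip
r=47=101111 popcount=5 -> skip
r=48=110000 popcount=2 -> skip
r=49=110001 popcount=3 -> skip
r=50=110010 popcount=3 -> skip
r=51=110011 popcount=4 -> skip
r=52=110100 popcount=3 -> skip
r=53=110101 popcount=4 -> skip
r=54=110110 popcount=4 -> skip
r=55=110111 popcount=5 -> skip
r=56=111000 popcount=3 -> skip
r=57=111001 popcount=4 -> skip
Kept rows: 8 16 32

Answer: 8 16 32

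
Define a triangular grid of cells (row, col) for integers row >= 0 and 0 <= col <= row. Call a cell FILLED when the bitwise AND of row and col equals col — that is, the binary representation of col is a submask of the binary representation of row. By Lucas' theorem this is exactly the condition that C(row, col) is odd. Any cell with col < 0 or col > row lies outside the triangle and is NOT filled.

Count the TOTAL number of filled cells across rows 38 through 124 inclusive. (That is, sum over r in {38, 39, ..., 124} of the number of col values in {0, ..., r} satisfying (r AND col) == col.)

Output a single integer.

Answer: 1658

Derivation:
r38=100110 pc3: +8 =8
r39=100111 pc4: +16 =24
r40=101000 pc2: +4 =28
r41=101001 pc3: +8 =36
r42=101010 pc3: +8 =44
r43=101011 pc4: +16 =60
r44=101100 pc3: +8 =68
r45=101101 pc4: +16 =84
r46=101110 pc4: +16 =100
r47=101111 pc5: +32 =132
r48=110000 pc2: +4 =136
r49=110001 pc3: +8 =144
r50=110010 pc3: +8 =152
r51=110011 pc4: +16 =168
r52=110100 pc3: +8 =176
r53=110101 pc4: +16 =192
r54=110110 pc4: +16 =208
r55=110111 pc5: +32 =240
r56=111000 pc3: +8 =248
r57=111001 pc4: +16 =264
r58=111010 pc4: +16 =280
r59=111011 pc5: +32 =312
r60=111100 pc4: +16 =328
r61=111101 pc5: +32 =360
r62=111110 pc5: +32 =392
r63=111111 pc6: +64 =456
r64=1000000 pc1: +2 =458
r65=1000001 pc2: +4 =462
r66=1000010 pc2: +4 =466
r67=1000011 pc3: +8 =474
r68=1000100 pc2: +4 =478
r69=1000101 pc3: +8 =486
r70=1000110 pc3: +8 =494
r71=1000111 pc4: +16 =510
r72=1001000 pc2: +4 =514
r73=1001001 pc3: +8 =522
r74=1001010 pc3: +8 =530
r75=1001011 pc4: +16 =546
r76=1001100 pc3: +8 =554
r77=1001101 pc4: +16 =570
r78=1001110 pc4: +16 =586
r79=1001111 pc5: +32 =618
r80=1010000 pc2: +4 =622
r81=1010001 pc3: +8 =630
r82=1010010 pc3: +8 =638
r83=1010011 pc4: +16 =654
r84=1010100 pc3: +8 =662
r85=1010101 pc4: +16 =678
r86=1010110 pc4: +16 =694
r87=1010111 pc5: +32 =726
r88=1011000 pc3: +8 =734
r89=1011001 pc4: +16 =750
r90=1011010 pc4: +16 =766
r91=1011011 pc5: +32 =798
r92=1011100 pc4: +16 =814
r93=1011101 pc5: +32 =846
r94=1011110 pc5: +32 =878
r95=1011111 pc6: +64 =942
r96=1100000 pc2: +4 =946
r97=1100001 pc3: +8 =954
r98=1100010 pc3: +8 =962
r99=1100011 pc4: +16 =978
r100=1100100 pc3: +8 =986
r101=1100101 pc4: +16 =1002
r102=1100110 pc4: +16 =1018
r103=1100111 pc5: +32 =1050
r104=1101000 pc3: +8 =1058
r105=1101001 pc4: +16 =1074
r106=1101010 pc4: +16 =1090
r107=1101011 pc5: +32 =1122
r108=1101100 pc4: +16 =1138
r109=1101101 pc5: +32 =1170
r110=1101110 pc5: +32 =1202
r111=1101111 pc6: +64 =1266
r112=1110000 pc3: +8 =1274
r113=1110001 pc4: +16 =1290
r114=1110010 pc4: +16 =1306
r115=1110011 pc5: +32 =1338
r116=1110100 pc4: +16 =1354
r117=1110101 pc5: +32 =1386
r118=1110110 pc5: +32 =1418
r119=1110111 pc6: +64 =1482
r120=1111000 pc4: +16 =1498
r121=1111001 pc5: +32 =1530
r122=1111010 pc5: +32 =1562
r123=1111011 pc6: +64 =1626
r124=1111100 pc5: +32 =1658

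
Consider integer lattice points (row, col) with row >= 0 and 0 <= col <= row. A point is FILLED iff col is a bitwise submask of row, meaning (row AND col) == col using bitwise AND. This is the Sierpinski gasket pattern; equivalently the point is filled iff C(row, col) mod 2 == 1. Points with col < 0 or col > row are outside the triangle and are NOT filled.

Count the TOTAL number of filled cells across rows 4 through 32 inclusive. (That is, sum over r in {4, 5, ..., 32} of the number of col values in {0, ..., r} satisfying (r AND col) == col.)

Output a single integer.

Answer: 236

Derivation:
r4=100 pc1: +2 =2
r5=101 pc2: +4 =6
r6=110 pc2: +4 =10
r7=111 pc3: +8 =18
r8=1000 pc1: +2 =20
r9=1001 pc2: +4 =24
r10=1010 pc2: +4 =28
r11=1011 pc3: +8 =36
r12=1100 pc2: +4 =40
r13=1101 pc3: +8 =48
r14=1110 pc3: +8 =56
r15=1111 pc4: +16 =72
r16=10000 pc1: +2 =74
r17=10001 pc2: +4 =78
r18=10010 pc2: +4 =82
r19=10011 pc3: +8 =90
r20=10100 pc2: +4 =94
r21=10101 pc3: +8 =102
r22=10110 pc3: +8 =110
r23=10111 pc4: +16 =126
r24=11000 pc2: +4 =130
r25=11001 pc3: +8 =138
r26=11010 pc3: +8 =146
r27=11011 pc4: +16 =162
r28=11100 pc3: +8 =170
r29=11101 pc4: +16 =186
r30=11110 pc4: +16 =202
r31=11111 pc5: +32 =234
r32=100000 pc1: +2 =236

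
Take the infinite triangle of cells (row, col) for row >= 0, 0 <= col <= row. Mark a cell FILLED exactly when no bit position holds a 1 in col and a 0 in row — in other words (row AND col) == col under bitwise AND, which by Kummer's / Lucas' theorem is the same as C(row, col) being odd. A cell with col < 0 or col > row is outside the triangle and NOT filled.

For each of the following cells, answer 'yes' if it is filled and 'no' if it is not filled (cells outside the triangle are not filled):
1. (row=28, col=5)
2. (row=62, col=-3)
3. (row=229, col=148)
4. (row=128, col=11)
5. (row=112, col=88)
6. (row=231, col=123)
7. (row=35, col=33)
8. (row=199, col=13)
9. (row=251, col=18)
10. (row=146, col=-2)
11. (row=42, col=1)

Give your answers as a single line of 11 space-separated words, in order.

Answer: no no no no no no yes no yes no no

Derivation:
(28,5): row=0b11100, col=0b101, row AND col = 0b100 = 4; 4 != 5 -> empty
(62,-3): col outside [0, 62] -> not filled
(229,148): row=0b11100101, col=0b10010100, row AND col = 0b10000100 = 132; 132 != 148 -> empty
(128,11): row=0b10000000, col=0b1011, row AND col = 0b0 = 0; 0 != 11 -> empty
(112,88): row=0b1110000, col=0b1011000, row AND col = 0b1010000 = 80; 80 != 88 -> empty
(231,123): row=0b11100111, col=0b1111011, row AND col = 0b1100011 = 99; 99 != 123 -> empty
(35,33): row=0b100011, col=0b100001, row AND col = 0b100001 = 33; 33 == 33 -> filled
(199,13): row=0b11000111, col=0b1101, row AND col = 0b101 = 5; 5 != 13 -> empty
(251,18): row=0b11111011, col=0b10010, row AND col = 0b10010 = 18; 18 == 18 -> filled
(146,-2): col outside [0, 146] -> not filled
(42,1): row=0b101010, col=0b1, row AND col = 0b0 = 0; 0 != 1 -> empty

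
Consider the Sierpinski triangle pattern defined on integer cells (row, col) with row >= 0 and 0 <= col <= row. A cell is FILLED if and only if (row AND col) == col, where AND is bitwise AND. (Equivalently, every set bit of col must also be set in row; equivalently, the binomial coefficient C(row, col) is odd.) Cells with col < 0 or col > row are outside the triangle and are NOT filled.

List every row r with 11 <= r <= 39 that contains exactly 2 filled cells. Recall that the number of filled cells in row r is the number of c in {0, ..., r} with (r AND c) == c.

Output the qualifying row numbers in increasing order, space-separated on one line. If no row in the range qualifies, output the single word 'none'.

Row r has 2^popcount(r) filled cells, so we need popcount(r) = log2(2) = 1.
Scan r = 11..39 and keep those with exactly 1 one-bits:
r=11=1011 popcount=3 -> skip
r=12=1100 popcount=2 -> skip
r=13=1101 popcount=3 -> skip
r=14=1110 popcount=3 -> skip
r=15=1111 popcount=4 -> skip
r=16=10000 popcount=1 -> KEEP
r=17=10001 popcount=2 -> skip
r=18=10010 popcount=2 -> skip
r=19=10011 popcount=3 -> skip
r=20=10100 popcount=2 -> skip
r=21=10101 popcount=3 -> skip
r=22=10110 popcount=3 -> skip
r=23=10111 popcount=4 -> skip
r=24=11000 popcount=2 -> skip
r=25=11001 popcount=3 -> skip
r=26=11010 popcount=3 -> skip
r=27=11011 popcount=4 -> skip
r=28=11100 popcount=3 -> skip
r=29=11101 popcount=4 -> skip
r=30=11110 popcount=4 -> skip
r=31=11111 popcount=5 -> skip
r=32=100000 popcount=1 -> KEEP
r=33=100001 popcount=2 -> skip
r=34=100010 popcount=2 -> skip
r=35=100011 popcount=3 -> skip
r=36=100100 popcount=2 -> skip
r=37=100101 popcount=3 -> skip
r=38=100110 popcount=3 -> skip
r=39=100111 popcount=4 -> skip
Kept rows: 16 32

Answer: 16 32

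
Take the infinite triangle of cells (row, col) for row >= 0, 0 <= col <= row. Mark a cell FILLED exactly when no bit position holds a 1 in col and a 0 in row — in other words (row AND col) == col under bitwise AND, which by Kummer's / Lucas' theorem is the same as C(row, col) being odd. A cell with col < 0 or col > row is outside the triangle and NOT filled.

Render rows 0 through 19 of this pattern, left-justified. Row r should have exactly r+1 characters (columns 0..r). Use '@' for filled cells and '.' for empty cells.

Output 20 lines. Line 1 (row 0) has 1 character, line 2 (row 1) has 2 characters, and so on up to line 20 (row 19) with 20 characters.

Answer: @
@@
@.@
@@@@
@...@
@@..@@
@.@.@.@
@@@@@@@@
@.......@
@@......@@
@.@.....@.@
@@@@....@@@@
@...@...@...@
@@..@@..@@..@@
@.@.@.@.@.@.@.@
@@@@@@@@@@@@@@@@
@...............@
@@..............@@
@.@.............@.@
@@@@............@@@@

Derivation:
r0=0: @
r1=1: @@
r2=10: @.@
r3=11: @@@@
r4=100: @...@
r5=101: @@..@@
r6=110: @.@.@.@
r7=111: @@@@@@@@
r8=1000: @.......@
r9=1001: @@......@@
r10=1010: @.@.....@.@
r11=1011: @@@@....@@@@
r12=1100: @...@...@...@
r13=1101: @@..@@..@@..@@
r14=1110: @.@.@.@.@.@.@.@
r15=1111: @@@@@@@@@@@@@@@@
r16=10000: @...............@
r17=10001: @@..............@@
r18=10010: @.@.............@.@
r19=10011: @@@@............@@@@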